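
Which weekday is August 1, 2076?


Target: August 1, 2076
Anchor: Jan 1, 2076. With p = 2076 - 1 = 2075: (p + p//4 - p//100 + p//400) mod 7 = (2075 + 518 - 20 + 5) mod 7 = 2578 mod 7 = 2 -> Wednesday (Mon=0 ... Sun=6)
Days before August (Jan-Jul): 213 days
Weekday index = (2 + 213) mod 7 = 5

Saturday


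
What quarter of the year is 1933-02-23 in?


Month: February (month 2)
Q1: Jan-Mar, Q2: Apr-Jun, Q3: Jul-Sep, Q4: Oct-Dec

Q1


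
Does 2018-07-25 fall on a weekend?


Anchor: Jan 1, 2018. With p = 2018 - 1 = 2017: (p + p//4 - p//100 + p//400) mod 7 = (2017 + 504 - 20 + 5) mod 7 = 2506 mod 7 = 0 -> Monday (Mon=0 ... Sun=6)
Day of year: 206; offset = 205
Weekday index = (0 + 205) mod 7 = 2 -> Wednesday
Weekend days: Saturday, Sunday

No


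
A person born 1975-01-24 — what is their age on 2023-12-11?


Birth: 1975-01-24
Reference: 2023-12-11
Year difference: 2023 - 1975 = 48

48 years old


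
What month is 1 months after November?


November is month 11
11 + 1 = 12

December


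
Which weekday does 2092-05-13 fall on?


Date: May 13, 2092
Anchor: Jan 1, 2092. With p = 2092 - 1 = 2091: (p + p//4 - p//100 + p//400) mod 7 = (2091 + 522 - 20 + 5) mod 7 = 2598 mod 7 = 1 -> Tuesday (Mon=0 ... Sun=6)
Days before May (Jan-Apr): 121; offset = 121 + 13 - 1 = 133
Weekday index = (1 + 133) mod 7 = 1

Day of the week: Tuesday


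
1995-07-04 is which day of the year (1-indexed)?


Date: July 4, 1995
Days in months 1 through 6: 181
Plus 4 days in July

Day of year: 185


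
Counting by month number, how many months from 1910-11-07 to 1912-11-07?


From November 1910 to November 1912
2 years * 12 = 24 months = 24

24 months


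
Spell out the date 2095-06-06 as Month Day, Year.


ISO 2095-06-06 parses as year=2095, month=06, day=06
Month 6 -> June

June 6, 2095


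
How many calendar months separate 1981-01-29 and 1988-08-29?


From January 1981 to August 1988
7 years * 12 = 84 months, plus 7 months = 91

91 months


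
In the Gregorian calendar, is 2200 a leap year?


Gregorian leap year rule: divisible by 4, but not by 100, unless also by 400.
2200 is divisible by 100 but not 400 -> not a leap year

No


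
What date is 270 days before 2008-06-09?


Start: 2008-06-09, subtract 270 days
Back 9 days from June 9 reaches May 31, 2008 -> 261 left
May 2008 has 31 days -> back to April 30, 2008 -> 230 left
April 2008 has 30 days -> back to March 31, 2008 -> 200 left
March 2008 has 31 days -> back to February 29, 2008 -> 169 left
February 2008 has 29 days -> back to January 31, 2008 -> 140 left
January 2008 has 31 days -> back to December 31, 2007 -> 109 left
December 2007 has 31 days -> back to November 30, 2007 -> 78 left
November 2007 has 30 days -> back to October 31, 2007 -> 48 left
October 2007 has 31 days -> back to September 30, 2007 -> 17 left
September 2007: 30 - 17 = 13 -> lands on September 13

Result: 2007-09-13


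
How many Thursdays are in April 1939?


April 1939 has 30 days
Anchor: Jan 1, 1939. With p = 1939 - 1 = 1938: (p + p//4 - p//100 + p//400) mod 7 = (1938 + 484 - 19 + 4) mod 7 = 2407 mod 7 = 6 -> Sunday (Mon=0 ... Sun=6)
Days before April (Jan-Mar): 90; April 1 index = (6 + 90) mod 7 = 5 -> Saturday
First Thursday is April 6
Thursdays: 6, 13, 20, 27

4 Thursdays


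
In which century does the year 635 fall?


Century = (year - 1) // 100 + 1
= (635 - 1) // 100 + 1
= 634 // 100 + 1
= 6 + 1

7th century


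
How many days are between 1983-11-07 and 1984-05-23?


From 1983-11-07 to 1984-05-23
1983-11-07: days before November = 31 + 28 + 31 + 30 + 31 + 30 + 31 + 31 + 30 + 31 = 304 (1983 is not a leap year); day of year = 304 + 7 = 311
1984-05-23: days before May = 31 + 29 + 31 + 30 = 121 (1984 is a leap year); day of year = 121 + 23 = 144
Rest of 1983: 365 - 311 = 54
Total = 54 + 144 = 198

198 days


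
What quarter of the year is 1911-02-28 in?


Month: February (month 2)
Q1: Jan-Mar, Q2: Apr-Jun, Q3: Jul-Sep, Q4: Oct-Dec

Q1


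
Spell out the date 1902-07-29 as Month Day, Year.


ISO 1902-07-29 parses as year=1902, month=07, day=29
Month 7 -> July

July 29, 1902


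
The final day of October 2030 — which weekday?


October 2030 has 31 days
Anchor: Jan 1, 2030. With p = 2030 - 1 = 2029: (p + p//4 - p//100 + p//400) mod 7 = (2029 + 507 - 20 + 5) mod 7 = 2521 mod 7 = 1 -> Tuesday (Mon=0 ... Sun=6)
Days before October (Jan-Sep): 273; October 1 index = (1 + 273) mod 7 = 1 -> Tuesday
Last day offset: 31 - 1 = 30 days
Weekday index = (1 + 30) mod 7 = 3

Thursday, October 31


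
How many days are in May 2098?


May 2098

31 days


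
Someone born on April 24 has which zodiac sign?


Date: April 24
Conventional tropical zodiac dates: Taurus from April 20 onward; Gemini starts May 21
April 24 falls within the Taurus range

Taurus


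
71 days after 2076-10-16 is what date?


Start: 2076-10-16, add 71 days
October 2076 has 31 days: 31 - 16 = 15 days to October 31 -> 56 left
November 2076 has 30 days -> 26 left
December 2076: 26 <= 31 -> lands on December 26

Result: 2076-12-26


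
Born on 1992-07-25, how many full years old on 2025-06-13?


Birth: 1992-07-25
Reference: 2025-06-13
Year difference: 2025 - 1992 = 33
Birthday not yet reached in 2025, subtract 1

32 years old


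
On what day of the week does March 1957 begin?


Target: March 1, 1957
Anchor: Jan 1, 1957. With p = 1957 - 1 = 1956: (p + p//4 - p//100 + p//400) mod 7 = (1956 + 489 - 19 + 4) mod 7 = 2430 mod 7 = 1 -> Tuesday (Mon=0 ... Sun=6)
Days before March (Jan-Feb): 59 days
Weekday index = (1 + 59) mod 7 = 4

Friday


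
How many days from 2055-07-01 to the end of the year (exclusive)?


Day of year: 182 of 365
Remaining = 365 - 182

183 days


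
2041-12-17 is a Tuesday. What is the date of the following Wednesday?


Current: Tuesday
Target: Wednesday
Days ahead: 1

Next Wednesday: 2041-12-18


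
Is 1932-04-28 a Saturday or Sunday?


Anchor: Jan 1, 1932. With p = 1932 - 1 = 1931: (p + p//4 - p//100 + p//400) mod 7 = (1931 + 482 - 19 + 4) mod 7 = 2398 mod 7 = 4 -> Friday (Mon=0 ... Sun=6)
Day of year: 119; offset = 118
Weekday index = (4 + 118) mod 7 = 3 -> Thursday
Weekend days: Saturday, Sunday

No


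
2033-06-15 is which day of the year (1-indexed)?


Date: June 15, 2033
Days in months 1 through 5: 151
Plus 15 days in June

Day of year: 166


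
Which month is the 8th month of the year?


Month 8 of 12

August


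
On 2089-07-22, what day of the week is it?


Date: July 22, 2089
Anchor: Jan 1, 2089. With p = 2089 - 1 = 2088: (p + p//4 - p//100 + p//400) mod 7 = (2088 + 522 - 20 + 5) mod 7 = 2595 mod 7 = 5 -> Saturday (Mon=0 ... Sun=6)
Days before July (Jan-Jun): 181; offset = 181 + 22 - 1 = 202
Weekday index = (5 + 202) mod 7 = 4

Day of the week: Friday


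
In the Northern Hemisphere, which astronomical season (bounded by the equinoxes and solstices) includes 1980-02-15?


Date: February 15
Astronomical Winter (approx.; exact equinox/solstice day varies by year): December 21 to March 19
February 15 falls within the Winter window

Winter


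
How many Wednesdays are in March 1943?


March 1943 has 31 days
Anchor: Jan 1, 1943. With p = 1943 - 1 = 1942: (p + p//4 - p//100 + p//400) mod 7 = (1942 + 485 - 19 + 4) mod 7 = 2412 mod 7 = 4 -> Friday (Mon=0 ... Sun=6)
Days before March (Jan-Feb): 59; March 1 index = (4 + 59) mod 7 = 0 -> Monday
First Wednesday is March 3
Wednesdays: 3, 10, 17, 24, 31

5 Wednesdays


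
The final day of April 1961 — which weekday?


April 1961 has 30 days
Anchor: Jan 1, 1961. With p = 1961 - 1 = 1960: (p + p//4 - p//100 + p//400) mod 7 = (1960 + 490 - 19 + 4) mod 7 = 2435 mod 7 = 6 -> Sunday (Mon=0 ... Sun=6)
Days before April (Jan-Mar): 90; April 1 index = (6 + 90) mod 7 = 5 -> Saturday
Last day offset: 30 - 1 = 29 days
Weekday index = (5 + 29) mod 7 = 6

Sunday, April 30


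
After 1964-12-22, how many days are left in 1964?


Day of year: 357 of 366
Remaining = 366 - 357

9 days


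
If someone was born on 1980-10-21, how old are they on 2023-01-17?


Birth: 1980-10-21
Reference: 2023-01-17
Year difference: 2023 - 1980 = 43
Birthday not yet reached in 2023, subtract 1

42 years old


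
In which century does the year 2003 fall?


Century = (year - 1) // 100 + 1
= (2003 - 1) // 100 + 1
= 2002 // 100 + 1
= 20 + 1

21st century


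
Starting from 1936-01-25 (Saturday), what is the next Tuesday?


Current: Saturday
Target: Tuesday
Days ahead: 3

Next Tuesday: 1936-01-28


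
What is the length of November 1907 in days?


November 1907

30 days


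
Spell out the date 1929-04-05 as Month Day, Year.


ISO 1929-04-05 parses as year=1929, month=04, day=05
Month 4 -> April

April 5, 1929


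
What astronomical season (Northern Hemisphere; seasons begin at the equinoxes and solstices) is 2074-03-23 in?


Date: March 23
Astronomical Spring (approx.; exact equinox/solstice day varies by year): March 20 to June 20
March 23 falls within the Spring window

Spring


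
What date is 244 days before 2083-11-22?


Start: 2083-11-22, subtract 244 days
Back 22 days from November 22 reaches October 31, 2083 -> 222 left
October 2083 has 31 days -> back to September 30, 2083 -> 191 left
September 2083 has 30 days -> back to August 31, 2083 -> 161 left
August 2083 has 31 days -> back to July 31, 2083 -> 130 left
July 2083 has 31 days -> back to June 30, 2083 -> 99 left
June 2083 has 30 days -> back to May 31, 2083 -> 69 left
May 2083 has 31 days -> back to April 30, 2083 -> 38 left
April 2083 has 30 days -> back to March 31, 2083 -> 8 left
March 2083: 31 - 8 = 23 -> lands on March 23

Result: 2083-03-23


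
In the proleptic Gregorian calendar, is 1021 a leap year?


Gregorian leap year rule: divisible by 4, but not by 100, unless also by 400.
1021 is not divisible by 4 -> not a leap year

No


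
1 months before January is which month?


January is month 1
1 - 1 = 0; wrap: 0 + 12 = 12

December


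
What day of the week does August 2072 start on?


Target: August 1, 2072
Anchor: Jan 1, 2072. With p = 2072 - 1 = 2071: (p + p//4 - p//100 + p//400) mod 7 = (2071 + 517 - 20 + 5) mod 7 = 2573 mod 7 = 4 -> Friday (Mon=0 ... Sun=6)
Days before August (Jan-Jul): 213 days
Weekday index = (4 + 213) mod 7 = 0

Monday


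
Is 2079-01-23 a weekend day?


Anchor: Jan 1, 2079. With p = 2079 - 1 = 2078: (p + p//4 - p//100 + p//400) mod 7 = (2078 + 519 - 20 + 5) mod 7 = 2582 mod 7 = 6 -> Sunday (Mon=0 ... Sun=6)
Day of year: 23; offset = 22
Weekday index = (6 + 22) mod 7 = 0 -> Monday
Weekend days: Saturday, Sunday

No


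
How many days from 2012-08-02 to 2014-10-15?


From 2012-08-02 to 2014-10-15
2012-08-02: days before August = 31 + 29 + 31 + 30 + 31 + 30 + 31 = 213 (2012 is a leap year); day of year = 213 + 2 = 215
2014-10-15: days before October = 31 + 28 + 31 + 30 + 31 + 30 + 31 + 31 + 30 = 273 (2014 is not a leap year); day of year = 273 + 15 = 288
Rest of 2012: 366 - 215 = 151
Full years 2013 (365): 365
Total = 151 + 365 + 288 = 804

804 days


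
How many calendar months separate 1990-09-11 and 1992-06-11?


From September 1990 to June 1992
2 years * 12 = 24 months, minus 3 months = 21

21 months


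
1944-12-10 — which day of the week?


Date: December 10, 1944
Anchor: Jan 1, 1944. With p = 1944 - 1 = 1943: (p + p//4 - p//100 + p//400) mod 7 = (1943 + 485 - 19 + 4) mod 7 = 2413 mod 7 = 5 -> Saturday (Mon=0 ... Sun=6)
Days before December (Jan-Nov): 335; offset = 335 + 10 - 1 = 344
Weekday index = (5 + 344) mod 7 = 6

Day of the week: Sunday


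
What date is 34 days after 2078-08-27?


Start: 2078-08-27, add 34 days
August 2078 has 31 days: 31 - 27 = 4 days to August 31 -> 30 left
September 2078: 30 <= 30 -> lands on September 30

Result: 2078-09-30


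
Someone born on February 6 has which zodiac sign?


Date: February 6
Conventional tropical zodiac dates: Aquarius from January 20 onward; Pisces starts February 19
February 6 falls within the Aquarius range

Aquarius


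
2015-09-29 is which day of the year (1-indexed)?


Date: September 29, 2015
Days in months 1 through 8: 243
Plus 29 days in September

Day of year: 272


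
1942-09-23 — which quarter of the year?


Month: September (month 9)
Q1: Jan-Mar, Q2: Apr-Jun, Q3: Jul-Sep, Q4: Oct-Dec

Q3


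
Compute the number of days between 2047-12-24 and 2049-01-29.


From 2047-12-24 to 2049-01-29
2047-12-24: days before December = 31 + 28 + 31 + 30 + 31 + 30 + 31 + 31 + 30 + 31 + 30 = 334 (2047 is not a leap year); day of year = 334 + 24 = 358
2049-01-29: day of year = 29
Rest of 2047: 365 - 358 = 7
Full years 2048 (366): 366
Total = 7 + 366 + 29 = 402

402 days


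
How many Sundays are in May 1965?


May 1965 has 31 days
Anchor: Jan 1, 1965. With p = 1965 - 1 = 1964: (p + p//4 - p//100 + p//400) mod 7 = (1964 + 491 - 19 + 4) mod 7 = 2440 mod 7 = 4 -> Friday (Mon=0 ... Sun=6)
Days before May (Jan-Apr): 120; May 1 index = (4 + 120) mod 7 = 5 -> Saturday
First Sunday is May 2
Sundays: 2, 9, 16, 23, 30

5 Sundays


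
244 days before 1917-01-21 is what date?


Start: 1917-01-21, subtract 244 days
Back 21 days from January 21 reaches December 31, 1916 -> 223 left
December 1916 has 31 days -> back to November 30, 1916 -> 192 left
November 1916 has 30 days -> back to October 31, 1916 -> 162 left
October 1916 has 31 days -> back to September 30, 1916 -> 131 left
September 1916 has 30 days -> back to August 31, 1916 -> 101 left
August 1916 has 31 days -> back to July 31, 1916 -> 70 left
July 1916 has 31 days -> back to June 30, 1916 -> 39 left
June 1916 has 30 days -> back to May 31, 1916 -> 9 left
May 1916: 31 - 9 = 22 -> lands on May 22

Result: 1916-05-22


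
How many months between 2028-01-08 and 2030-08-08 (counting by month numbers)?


From January 2028 to August 2030
2 years * 12 = 24 months, plus 7 months = 31

31 months


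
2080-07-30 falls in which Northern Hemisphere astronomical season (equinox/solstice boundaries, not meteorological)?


Date: July 30
Astronomical Summer (approx.; exact equinox/solstice day varies by year): June 21 to September 21
July 30 falls within the Summer window

Summer


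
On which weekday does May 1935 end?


May 1935 has 31 days
Anchor: Jan 1, 1935. With p = 1935 - 1 = 1934: (p + p//4 - p//100 + p//400) mod 7 = (1934 + 483 - 19 + 4) mod 7 = 2402 mod 7 = 1 -> Tuesday (Mon=0 ... Sun=6)
Days before May (Jan-Apr): 120; May 1 index = (1 + 120) mod 7 = 2 -> Wednesday
Last day offset: 31 - 1 = 30 days
Weekday index = (2 + 30) mod 7 = 4

Friday, May 31


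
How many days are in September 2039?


September 2039

30 days


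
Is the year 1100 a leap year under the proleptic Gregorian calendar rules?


Gregorian leap year rule: divisible by 4, but not by 100, unless also by 400.
1100 is divisible by 100 but not 400 -> not a leap year

No


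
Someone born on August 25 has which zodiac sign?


Date: August 25
Conventional tropical zodiac dates: Virgo from August 23 onward; Libra starts September 23
August 25 falls within the Virgo range

Virgo


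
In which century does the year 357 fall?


Century = (year - 1) // 100 + 1
= (357 - 1) // 100 + 1
= 356 // 100 + 1
= 3 + 1

4th century


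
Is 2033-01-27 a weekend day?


Anchor: Jan 1, 2033. With p = 2033 - 1 = 2032: (p + p//4 - p//100 + p//400) mod 7 = (2032 + 508 - 20 + 5) mod 7 = 2525 mod 7 = 5 -> Saturday (Mon=0 ... Sun=6)
Day of year: 27; offset = 26
Weekday index = (5 + 26) mod 7 = 3 -> Thursday
Weekend days: Saturday, Sunday

No


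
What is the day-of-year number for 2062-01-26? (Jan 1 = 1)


Date: January 26, 2062
No months before January
Plus 26 days in January

Day of year: 26


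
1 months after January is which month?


January is month 1
1 + 1 = 2

February


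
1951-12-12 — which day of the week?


Date: December 12, 1951
Anchor: Jan 1, 1951. With p = 1951 - 1 = 1950: (p + p//4 - p//100 + p//400) mod 7 = (1950 + 487 - 19 + 4) mod 7 = 2422 mod 7 = 0 -> Monday (Mon=0 ... Sun=6)
Days before December (Jan-Nov): 334; offset = 334 + 12 - 1 = 345
Weekday index = (0 + 345) mod 7 = 2

Day of the week: Wednesday


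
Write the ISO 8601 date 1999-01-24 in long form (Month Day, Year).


ISO 1999-01-24 parses as year=1999, month=01, day=24
Month 1 -> January

January 24, 1999


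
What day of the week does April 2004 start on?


Target: April 1, 2004
Anchor: Jan 1, 2004. With p = 2004 - 1 = 2003: (p + p//4 - p//100 + p//400) mod 7 = (2003 + 500 - 20 + 5) mod 7 = 2488 mod 7 = 3 -> Thursday (Mon=0 ... Sun=6)
Days before April (Jan-Mar): 91 days
Weekday index = (3 + 91) mod 7 = 3

Thursday


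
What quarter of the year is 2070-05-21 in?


Month: May (month 5)
Q1: Jan-Mar, Q2: Apr-Jun, Q3: Jul-Sep, Q4: Oct-Dec

Q2


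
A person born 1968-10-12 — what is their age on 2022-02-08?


Birth: 1968-10-12
Reference: 2022-02-08
Year difference: 2022 - 1968 = 54
Birthday not yet reached in 2022, subtract 1

53 years old


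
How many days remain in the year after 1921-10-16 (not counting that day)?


Day of year: 289 of 365
Remaining = 365 - 289

76 days


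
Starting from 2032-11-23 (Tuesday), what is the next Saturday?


Current: Tuesday
Target: Saturday
Days ahead: 4

Next Saturday: 2032-11-27


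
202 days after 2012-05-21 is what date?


Start: 2012-05-21, add 202 days
May 2012 has 31 days: 31 - 21 = 10 days to May 31 -> 192 left
June 2012 has 30 days -> 162 left
July 2012 has 31 days -> 131 left
August 2012 has 31 days -> 100 left
September 2012 has 30 days -> 70 left
October 2012 has 31 days -> 39 left
November 2012 has 30 days -> 9 left
December 2012: 9 <= 31 -> lands on December 9

Result: 2012-12-09


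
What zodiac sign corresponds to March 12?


Date: March 12
Conventional tropical zodiac dates: Pisces from February 19 onward; Aries starts March 21
March 12 falls within the Pisces range

Pisces


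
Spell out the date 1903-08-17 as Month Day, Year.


ISO 1903-08-17 parses as year=1903, month=08, day=17
Month 8 -> August

August 17, 1903


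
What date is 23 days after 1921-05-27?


Start: 1921-05-27, add 23 days
May 1921 has 31 days: 31 - 27 = 4 days to May 31 -> 19 left
June 1921: 19 <= 30 -> lands on June 19

Result: 1921-06-19


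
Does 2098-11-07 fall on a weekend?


Anchor: Jan 1, 2098. With p = 2098 - 1 = 2097: (p + p//4 - p//100 + p//400) mod 7 = (2097 + 524 - 20 + 5) mod 7 = 2606 mod 7 = 2 -> Wednesday (Mon=0 ... Sun=6)
Day of year: 311; offset = 310
Weekday index = (2 + 310) mod 7 = 4 -> Friday
Weekend days: Saturday, Sunday

No


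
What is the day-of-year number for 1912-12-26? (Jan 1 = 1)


Date: December 26, 1912
Days in months 1 through 11: 335
Plus 26 days in December

Day of year: 361


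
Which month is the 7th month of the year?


Month 7 of 12

July


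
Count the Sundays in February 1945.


February 1945 has 28 days
Anchor: Jan 1, 1945. With p = 1945 - 1 = 1944: (p + p//4 - p//100 + p//400) mod 7 = (1944 + 486 - 19 + 4) mod 7 = 2415 mod 7 = 0 -> Monday (Mon=0 ... Sun=6)
Days before February (Jan): 31; February 1 index = (0 + 31) mod 7 = 3 -> Thursday
First Sunday is February 4
Sundays: 4, 11, 18, 25

4 Sundays


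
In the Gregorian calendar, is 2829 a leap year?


Gregorian leap year rule: divisible by 4, but not by 100, unless also by 400.
2829 is not divisible by 4 -> not a leap year

No


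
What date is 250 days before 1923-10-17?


Start: 1923-10-17, subtract 250 days
Back 17 days from October 17 reaches September 30, 1923 -> 233 left
September 1923 has 30 days -> back to August 31, 1923 -> 203 left
August 1923 has 31 days -> back to July 31, 1923 -> 172 left
July 1923 has 31 days -> back to June 30, 1923 -> 141 left
June 1923 has 30 days -> back to May 31, 1923 -> 111 left
May 1923 has 31 days -> back to April 30, 1923 -> 80 left
April 1923 has 30 days -> back to March 31, 1923 -> 50 left
March 1923 has 31 days -> back to February 28, 1923 -> 19 left
February 1923: 28 - 19 = 9 -> lands on February 9

Result: 1923-02-09


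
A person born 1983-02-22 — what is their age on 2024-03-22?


Birth: 1983-02-22
Reference: 2024-03-22
Year difference: 2024 - 1983 = 41

41 years old


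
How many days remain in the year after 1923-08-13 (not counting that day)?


Day of year: 225 of 365
Remaining = 365 - 225

140 days


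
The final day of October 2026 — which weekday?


October 2026 has 31 days
Anchor: Jan 1, 2026. With p = 2026 - 1 = 2025: (p + p//4 - p//100 + p//400) mod 7 = (2025 + 506 - 20 + 5) mod 7 = 2516 mod 7 = 3 -> Thursday (Mon=0 ... Sun=6)
Days before October (Jan-Sep): 273; October 1 index = (3 + 273) mod 7 = 3 -> Thursday
Last day offset: 31 - 1 = 30 days
Weekday index = (3 + 30) mod 7 = 5

Saturday, October 31


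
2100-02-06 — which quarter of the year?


Month: February (month 2)
Q1: Jan-Mar, Q2: Apr-Jun, Q3: Jul-Sep, Q4: Oct-Dec

Q1


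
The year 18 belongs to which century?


Century = (year - 1) // 100 + 1
= (18 - 1) // 100 + 1
= 17 // 100 + 1
= 0 + 1

1st century


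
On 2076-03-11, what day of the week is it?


Date: March 11, 2076
Anchor: Jan 1, 2076. With p = 2076 - 1 = 2075: (p + p//4 - p//100 + p//400) mod 7 = (2075 + 518 - 20 + 5) mod 7 = 2578 mod 7 = 2 -> Wednesday (Mon=0 ... Sun=6)
Days before March (Jan-Feb): 60; offset = 60 + 11 - 1 = 70
Weekday index = (2 + 70) mod 7 = 2

Day of the week: Wednesday


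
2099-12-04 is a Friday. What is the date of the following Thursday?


Current: Friday
Target: Thursday
Days ahead: 6

Next Thursday: 2099-12-10


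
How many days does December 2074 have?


December 2074

31 days


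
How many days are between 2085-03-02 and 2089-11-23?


From 2085-03-02 to 2089-11-23
2085-03-02: days before March = 31 + 28 = 59 (2085 is not a leap year); day of year = 59 + 2 = 61
2089-11-23: days before November = 31 + 28 + 31 + 30 + 31 + 30 + 31 + 31 + 30 + 31 = 304 (2089 is not a leap year); day of year = 304 + 23 = 327
Rest of 2085: 365 - 61 = 304
Full years 2086 (365), 2087 (365), 2088 (366): 1096
Total = 304 + 1096 + 327 = 1727

1727 days


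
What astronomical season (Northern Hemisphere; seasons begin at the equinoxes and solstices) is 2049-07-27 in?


Date: July 27
Astronomical Summer (approx.; exact equinox/solstice day varies by year): June 21 to September 21
July 27 falls within the Summer window

Summer


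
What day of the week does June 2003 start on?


Target: June 1, 2003
Anchor: Jan 1, 2003. With p = 2003 - 1 = 2002: (p + p//4 - p//100 + p//400) mod 7 = (2002 + 500 - 20 + 5) mod 7 = 2487 mod 7 = 2 -> Wednesday (Mon=0 ... Sun=6)
Days before June (Jan-May): 151 days
Weekday index = (2 + 151) mod 7 = 6

Sunday


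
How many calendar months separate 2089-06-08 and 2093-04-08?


From June 2089 to April 2093
4 years * 12 = 48 months, minus 2 months = 46

46 months


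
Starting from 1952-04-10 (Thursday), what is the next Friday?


Current: Thursday
Target: Friday
Days ahead: 1

Next Friday: 1952-04-11


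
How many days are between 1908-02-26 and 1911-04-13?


From 1908-02-26 to 1911-04-13
1908-02-26: days before February = 31; day of year = 31 + 26 = 57
1911-04-13: days before April = 31 + 28 + 31 = 90 (1911 is not a leap year); day of year = 90 + 13 = 103
Rest of 1908: 366 - 57 = 309
Full years 1909 (365), 1910 (365): 730
Total = 309 + 730 + 103 = 1142

1142 days


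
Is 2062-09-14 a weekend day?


Anchor: Jan 1, 2062. With p = 2062 - 1 = 2061: (p + p//4 - p//100 + p//400) mod 7 = (2061 + 515 - 20 + 5) mod 7 = 2561 mod 7 = 6 -> Sunday (Mon=0 ... Sun=6)
Day of year: 257; offset = 256
Weekday index = (6 + 256) mod 7 = 3 -> Thursday
Weekend days: Saturday, Sunday

No


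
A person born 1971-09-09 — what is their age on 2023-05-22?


Birth: 1971-09-09
Reference: 2023-05-22
Year difference: 2023 - 1971 = 52
Birthday not yet reached in 2023, subtract 1

51 years old


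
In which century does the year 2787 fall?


Century = (year - 1) // 100 + 1
= (2787 - 1) // 100 + 1
= 2786 // 100 + 1
= 27 + 1

28th century


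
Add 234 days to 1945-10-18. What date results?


Start: 1945-10-18, add 234 days
October 1945 has 31 days: 31 - 18 = 13 days to October 31 -> 221 left
November 1945 has 30 days -> 191 left
December 1945 has 31 days -> 160 left
January 1946 has 31 days -> 129 left
February 1946 has 28 days -> 101 left
March 1946 has 31 days -> 70 left
April 1946 has 30 days -> 40 left
May 1946 has 31 days -> 9 left
June 1946: 9 <= 30 -> lands on June 9

Result: 1946-06-09


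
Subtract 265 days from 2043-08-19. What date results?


Start: 2043-08-19, subtract 265 days
Back 19 days from August 19 reaches July 31, 2043 -> 246 left
July 2043 has 31 days -> back to June 30, 2043 -> 215 left
June 2043 has 30 days -> back to May 31, 2043 -> 185 left
May 2043 has 31 days -> back to April 30, 2043 -> 154 left
April 2043 has 30 days -> back to March 31, 2043 -> 124 left
March 2043 has 31 days -> back to February 28, 2043 -> 93 left
February 2043 has 28 days -> back to January 31, 2043 -> 65 left
January 2043 has 31 days -> back to December 31, 2042 -> 34 left
December 2042 has 31 days -> back to November 30, 2042 -> 3 left
November 2042: 30 - 3 = 27 -> lands on November 27

Result: 2042-11-27


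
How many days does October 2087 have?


October 2087

31 days


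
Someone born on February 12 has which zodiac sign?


Date: February 12
Conventional tropical zodiac dates: Aquarius from January 20 onward; Pisces starts February 19
February 12 falls within the Aquarius range

Aquarius


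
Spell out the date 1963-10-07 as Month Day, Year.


ISO 1963-10-07 parses as year=1963, month=10, day=07
Month 10 -> October

October 7, 1963


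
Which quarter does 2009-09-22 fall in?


Month: September (month 9)
Q1: Jan-Mar, Q2: Apr-Jun, Q3: Jul-Sep, Q4: Oct-Dec

Q3


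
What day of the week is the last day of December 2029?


December 2029 has 31 days
Anchor: Jan 1, 2029. With p = 2029 - 1 = 2028: (p + p//4 - p//100 + p//400) mod 7 = (2028 + 507 - 20 + 5) mod 7 = 2520 mod 7 = 0 -> Monday (Mon=0 ... Sun=6)
Days before December (Jan-Nov): 334; December 1 index = (0 + 334) mod 7 = 5 -> Saturday
Last day offset: 31 - 1 = 30 days
Weekday index = (5 + 30) mod 7 = 0

Monday, December 31


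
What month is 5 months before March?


March is month 3
3 - 5 = -2; wrap: -2 + 12 = 10

October


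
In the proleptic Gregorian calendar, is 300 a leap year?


Gregorian leap year rule: divisible by 4, but not by 100, unless also by 400.
300 is divisible by 100 but not 400 -> not a leap year

No


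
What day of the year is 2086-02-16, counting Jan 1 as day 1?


Date: February 16, 2086
Days in months 1 through 1: 31
Plus 16 days in February

Day of year: 47


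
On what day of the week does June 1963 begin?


Target: June 1, 1963
Anchor: Jan 1, 1963. With p = 1963 - 1 = 1962: (p + p//4 - p//100 + p//400) mod 7 = (1962 + 490 - 19 + 4) mod 7 = 2437 mod 7 = 1 -> Tuesday (Mon=0 ... Sun=6)
Days before June (Jan-May): 151 days
Weekday index = (1 + 151) mod 7 = 5

Saturday


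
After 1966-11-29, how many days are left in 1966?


Day of year: 333 of 365
Remaining = 365 - 333

32 days


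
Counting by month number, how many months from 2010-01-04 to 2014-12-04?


From January 2010 to December 2014
4 years * 12 = 48 months, plus 11 months = 59

59 months


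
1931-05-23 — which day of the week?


Date: May 23, 1931
Anchor: Jan 1, 1931. With p = 1931 - 1 = 1930: (p + p//4 - p//100 + p//400) mod 7 = (1930 + 482 - 19 + 4) mod 7 = 2397 mod 7 = 3 -> Thursday (Mon=0 ... Sun=6)
Days before May (Jan-Apr): 120; offset = 120 + 23 - 1 = 142
Weekday index = (3 + 142) mod 7 = 5

Day of the week: Saturday


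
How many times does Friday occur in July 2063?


July 2063 has 31 days
Anchor: Jan 1, 2063. With p = 2063 - 1 = 2062: (p + p//4 - p//100 + p//400) mod 7 = (2062 + 515 - 20 + 5) mod 7 = 2562 mod 7 = 0 -> Monday (Mon=0 ... Sun=6)
Days before July (Jan-Jun): 181; July 1 index = (0 + 181) mod 7 = 6 -> Sunday
First Friday is July 6
Fridays: 6, 13, 20, 27

4 Fridays


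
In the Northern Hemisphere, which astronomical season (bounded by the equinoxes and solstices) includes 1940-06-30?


Date: June 30
Astronomical Summer (approx.; exact equinox/solstice day varies by year): June 21 to September 21
June 30 falls within the Summer window

Summer


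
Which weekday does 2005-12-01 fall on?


Date: December 1, 2005
Anchor: Jan 1, 2005. With p = 2005 - 1 = 2004: (p + p//4 - p//100 + p//400) mod 7 = (2004 + 501 - 20 + 5) mod 7 = 2490 mod 7 = 5 -> Saturday (Mon=0 ... Sun=6)
Days before December (Jan-Nov): 334; offset = 334 + 1 - 1 = 334
Weekday index = (5 + 334) mod 7 = 3

Day of the week: Thursday


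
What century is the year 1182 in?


Century = (year - 1) // 100 + 1
= (1182 - 1) // 100 + 1
= 1181 // 100 + 1
= 11 + 1

12th century


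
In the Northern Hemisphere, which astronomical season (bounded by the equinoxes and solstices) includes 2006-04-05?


Date: April 5
Astronomical Spring (approx.; exact equinox/solstice day varies by year): March 20 to June 20
April 5 falls within the Spring window

Spring


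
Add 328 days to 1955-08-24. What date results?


Start: 1955-08-24, add 328 days
August 1955 has 31 days: 31 - 24 = 7 days to August 31 -> 321 left
September 1955 has 30 days -> 291 left
October 1955 has 31 days -> 260 left
November 1955 has 30 days -> 230 left
December 1955 has 31 days -> 199 left
January 1956 has 31 days -> 168 left
February 1956 has 29 days -> 139 left
March 1956 has 31 days -> 108 left
April 1956 has 30 days -> 78 left
May 1956 has 31 days -> 47 left
June 1956 has 30 days -> 17 left
July 1956: 17 <= 31 -> lands on July 17

Result: 1956-07-17


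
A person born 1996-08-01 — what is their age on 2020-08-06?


Birth: 1996-08-01
Reference: 2020-08-06
Year difference: 2020 - 1996 = 24

24 years old


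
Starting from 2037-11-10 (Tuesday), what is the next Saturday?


Current: Tuesday
Target: Saturday
Days ahead: 4

Next Saturday: 2037-11-14


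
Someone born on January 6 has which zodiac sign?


Date: January 6
Conventional tropical zodiac dates: Capricorn from December 22 onward; Aquarius starts January 20
January 6 falls within the Capricorn range

Capricorn


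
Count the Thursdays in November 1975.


November 1975 has 30 days
Anchor: Jan 1, 1975. With p = 1975 - 1 = 1974: (p + p//4 - p//100 + p//400) mod 7 = (1974 + 493 - 19 + 4) mod 7 = 2452 mod 7 = 2 -> Wednesday (Mon=0 ... Sun=6)
Days before November (Jan-Oct): 304; November 1 index = (2 + 304) mod 7 = 5 -> Saturday
First Thursday is November 6
Thursdays: 6, 13, 20, 27

4 Thursdays


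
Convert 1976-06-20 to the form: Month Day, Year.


ISO 1976-06-20 parses as year=1976, month=06, day=20
Month 6 -> June

June 20, 1976


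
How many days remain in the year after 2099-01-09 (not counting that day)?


Day of year: 9 of 365
Remaining = 365 - 9

356 days


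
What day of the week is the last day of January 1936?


January 1936 has 31 days
Anchor: Jan 1, 1936. With p = 1936 - 1 = 1935: (p + p//4 - p//100 + p//400) mod 7 = (1935 + 483 - 19 + 4) mod 7 = 2403 mod 7 = 2 -> Wednesday (Mon=0 ... Sun=6)
January 1 is the anchor itself -> Wednesday
Last day offset: 31 - 1 = 30 days
Weekday index = (2 + 30) mod 7 = 4

Friday, January 31


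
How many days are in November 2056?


November 2056

30 days


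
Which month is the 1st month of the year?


Month 1 of 12

January


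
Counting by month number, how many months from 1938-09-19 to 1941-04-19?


From September 1938 to April 1941
3 years * 12 = 36 months, minus 5 months = 31

31 months


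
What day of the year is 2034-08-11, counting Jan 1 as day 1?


Date: August 11, 2034
Days in months 1 through 7: 212
Plus 11 days in August

Day of year: 223


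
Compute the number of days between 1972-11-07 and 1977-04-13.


From 1972-11-07 to 1977-04-13
1972-11-07: days before November = 31 + 29 + 31 + 30 + 31 + 30 + 31 + 31 + 30 + 31 = 305 (1972 is a leap year); day of year = 305 + 7 = 312
1977-04-13: days before April = 31 + 28 + 31 = 90 (1977 is not a leap year); day of year = 90 + 13 = 103
Rest of 1972: 366 - 312 = 54
Full years 1973 (365), 1974 (365), 1975 (365), 1976 (366): 1461
Total = 54 + 1461 + 103 = 1618

1618 days


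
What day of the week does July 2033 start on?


Target: July 1, 2033
Anchor: Jan 1, 2033. With p = 2033 - 1 = 2032: (p + p//4 - p//100 + p//400) mod 7 = (2032 + 508 - 20 + 5) mod 7 = 2525 mod 7 = 5 -> Saturday (Mon=0 ... Sun=6)
Days before July (Jan-Jun): 181 days
Weekday index = (5 + 181) mod 7 = 4

Friday


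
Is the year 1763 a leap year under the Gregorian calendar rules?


Gregorian leap year rule: divisible by 4, but not by 100, unless also by 400.
1763 is not divisible by 4 -> not a leap year

No


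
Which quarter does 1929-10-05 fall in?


Month: October (month 10)
Q1: Jan-Mar, Q2: Apr-Jun, Q3: Jul-Sep, Q4: Oct-Dec

Q4


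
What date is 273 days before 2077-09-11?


Start: 2077-09-11, subtract 273 days
Back 11 days from September 11 reaches August 31, 2077 -> 262 left
August 2077 has 31 days -> back to July 31, 2077 -> 231 left
July 2077 has 31 days -> back to June 30, 2077 -> 200 left
June 2077 has 30 days -> back to May 31, 2077 -> 170 left
May 2077 has 31 days -> back to April 30, 2077 -> 139 left
April 2077 has 30 days -> back to March 31, 2077 -> 109 left
March 2077 has 31 days -> back to February 28, 2077 -> 78 left
February 2077 has 28 days -> back to January 31, 2077 -> 50 left
January 2077 has 31 days -> back to December 31, 2076 -> 19 left
December 2076: 31 - 19 = 12 -> lands on December 12

Result: 2076-12-12


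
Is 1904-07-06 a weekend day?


Anchor: Jan 1, 1904. With p = 1904 - 1 = 1903: (p + p//4 - p//100 + p//400) mod 7 = (1903 + 475 - 19 + 4) mod 7 = 2363 mod 7 = 4 -> Friday (Mon=0 ... Sun=6)
Day of year: 188; offset = 187
Weekday index = (4 + 187) mod 7 = 2 -> Wednesday
Weekend days: Saturday, Sunday

No


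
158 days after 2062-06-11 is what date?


Start: 2062-06-11, add 158 days
June 2062 has 30 days: 30 - 11 = 19 days to June 30 -> 139 left
July 2062 has 31 days -> 108 left
August 2062 has 31 days -> 77 left
September 2062 has 30 days -> 47 left
October 2062 has 31 days -> 16 left
November 2062: 16 <= 30 -> lands on November 16

Result: 2062-11-16


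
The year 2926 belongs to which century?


Century = (year - 1) // 100 + 1
= (2926 - 1) // 100 + 1
= 2925 // 100 + 1
= 29 + 1

30th century


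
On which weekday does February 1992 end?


February 1992 has 29 days
Anchor: Jan 1, 1992. With p = 1992 - 1 = 1991: (p + p//4 - p//100 + p//400) mod 7 = (1991 + 497 - 19 + 4) mod 7 = 2473 mod 7 = 2 -> Wednesday (Mon=0 ... Sun=6)
Days before February (Jan): 31; February 1 index = (2 + 31) mod 7 = 5 -> Saturday
Last day offset: 29 - 1 = 28 days
Weekday index = (5 + 28) mod 7 = 5

Saturday, February 29


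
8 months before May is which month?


May is month 5
5 - 8 = -3; wrap: -3 + 12 = 9

September


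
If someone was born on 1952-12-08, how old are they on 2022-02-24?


Birth: 1952-12-08
Reference: 2022-02-24
Year difference: 2022 - 1952 = 70
Birthday not yet reached in 2022, subtract 1

69 years old


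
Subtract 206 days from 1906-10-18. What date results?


Start: 1906-10-18, subtract 206 days
Back 18 days from October 18 reaches September 30, 1906 -> 188 left
September 1906 has 30 days -> back to August 31, 1906 -> 158 left
August 1906 has 31 days -> back to July 31, 1906 -> 127 left
July 1906 has 31 days -> back to June 30, 1906 -> 96 left
June 1906 has 30 days -> back to May 31, 1906 -> 66 left
May 1906 has 31 days -> back to April 30, 1906 -> 35 left
April 1906 has 30 days -> back to March 31, 1906 -> 5 left
March 1906: 31 - 5 = 26 -> lands on March 26

Result: 1906-03-26


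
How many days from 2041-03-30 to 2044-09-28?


From 2041-03-30 to 2044-09-28
2041-03-30: days before March = 31 + 28 = 59 (2041 is not a leap year); day of year = 59 + 30 = 89
2044-09-28: days before September = 31 + 29 + 31 + 30 + 31 + 30 + 31 + 31 = 244 (2044 is a leap year); day of year = 244 + 28 = 272
Rest of 2041: 365 - 89 = 276
Full years 2042 (365), 2043 (365): 730
Total = 276 + 730 + 272 = 1278

1278 days


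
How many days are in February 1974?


February 1974 (leap year: no)

28 days


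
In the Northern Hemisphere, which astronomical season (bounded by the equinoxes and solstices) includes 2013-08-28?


Date: August 28
Astronomical Summer (approx.; exact equinox/solstice day varies by year): June 21 to September 21
August 28 falls within the Summer window

Summer


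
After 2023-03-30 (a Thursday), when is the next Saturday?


Current: Thursday
Target: Saturday
Days ahead: 2

Next Saturday: 2023-04-01


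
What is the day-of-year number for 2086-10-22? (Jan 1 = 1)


Date: October 22, 2086
Days in months 1 through 9: 273
Plus 22 days in October

Day of year: 295


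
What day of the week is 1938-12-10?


Date: December 10, 1938
Anchor: Jan 1, 1938. With p = 1938 - 1 = 1937: (p + p//4 - p//100 + p//400) mod 7 = (1937 + 484 - 19 + 4) mod 7 = 2406 mod 7 = 5 -> Saturday (Mon=0 ... Sun=6)
Days before December (Jan-Nov): 334; offset = 334 + 10 - 1 = 343
Weekday index = (5 + 343) mod 7 = 5

Day of the week: Saturday


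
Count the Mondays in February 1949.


February 1949 has 28 days
Anchor: Jan 1, 1949. With p = 1949 - 1 = 1948: (p + p//4 - p//100 + p//400) mod 7 = (1948 + 487 - 19 + 4) mod 7 = 2420 mod 7 = 5 -> Saturday (Mon=0 ... Sun=6)
Days before February (Jan): 31; February 1 index = (5 + 31) mod 7 = 1 -> Tuesday
First Monday is February 7
Mondays: 7, 14, 21, 28

4 Mondays


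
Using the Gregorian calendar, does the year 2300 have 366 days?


Gregorian leap year rule: divisible by 4, but not by 100, unless also by 400.
2300 is divisible by 100 but not 400 -> not a leap year

No


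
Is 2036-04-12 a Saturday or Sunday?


Anchor: Jan 1, 2036. With p = 2036 - 1 = 2035: (p + p//4 - p//100 + p//400) mod 7 = (2035 + 508 - 20 + 5) mod 7 = 2528 mod 7 = 1 -> Tuesday (Mon=0 ... Sun=6)
Day of year: 103; offset = 102
Weekday index = (1 + 102) mod 7 = 5 -> Saturday
Weekend days: Saturday, Sunday

Yes


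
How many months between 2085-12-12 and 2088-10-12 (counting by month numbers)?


From December 2085 to October 2088
3 years * 12 = 36 months, minus 2 months = 34

34 months


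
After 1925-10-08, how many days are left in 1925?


Day of year: 281 of 365
Remaining = 365 - 281

84 days


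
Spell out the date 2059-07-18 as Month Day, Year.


ISO 2059-07-18 parses as year=2059, month=07, day=18
Month 7 -> July

July 18, 2059


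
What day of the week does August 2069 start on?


Target: August 1, 2069
Anchor: Jan 1, 2069. With p = 2069 - 1 = 2068: (p + p//4 - p//100 + p//400) mod 7 = (2068 + 517 - 20 + 5) mod 7 = 2570 mod 7 = 1 -> Tuesday (Mon=0 ... Sun=6)
Days before August (Jan-Jul): 212 days
Weekday index = (1 + 212) mod 7 = 3

Thursday


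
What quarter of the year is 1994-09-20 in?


Month: September (month 9)
Q1: Jan-Mar, Q2: Apr-Jun, Q3: Jul-Sep, Q4: Oct-Dec

Q3


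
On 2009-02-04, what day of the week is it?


Date: February 4, 2009
Anchor: Jan 1, 2009. With p = 2009 - 1 = 2008: (p + p//4 - p//100 + p//400) mod 7 = (2008 + 502 - 20 + 5) mod 7 = 2495 mod 7 = 3 -> Thursday (Mon=0 ... Sun=6)
Days before February (Jan): 31; offset = 31 + 4 - 1 = 34
Weekday index = (3 + 34) mod 7 = 2

Day of the week: Wednesday


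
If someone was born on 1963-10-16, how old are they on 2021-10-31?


Birth: 1963-10-16
Reference: 2021-10-31
Year difference: 2021 - 1963 = 58

58 years old


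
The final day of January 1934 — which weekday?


January 1934 has 31 days
Anchor: Jan 1, 1934. With p = 1934 - 1 = 1933: (p + p//4 - p//100 + p//400) mod 7 = (1933 + 483 - 19 + 4) mod 7 = 2401 mod 7 = 0 -> Monday (Mon=0 ... Sun=6)
January 1 is the anchor itself -> Monday
Last day offset: 31 - 1 = 30 days
Weekday index = (0 + 30) mod 7 = 2

Wednesday, January 31
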